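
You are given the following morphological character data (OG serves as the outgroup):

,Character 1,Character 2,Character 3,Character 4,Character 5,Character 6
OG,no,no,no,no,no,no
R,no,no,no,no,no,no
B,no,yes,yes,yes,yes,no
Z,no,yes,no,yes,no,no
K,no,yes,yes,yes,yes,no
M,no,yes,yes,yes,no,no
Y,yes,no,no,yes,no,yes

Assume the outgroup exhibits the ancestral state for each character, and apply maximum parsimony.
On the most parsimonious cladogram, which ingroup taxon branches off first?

The outgroup has state 'no' for every character, so 'yes' is the derived state throughout.
Character 1: derived state 'yes' in Y only — an autapomorphy, so it tells us nothing about relationships among taxa.
Character 2 (derived state 'yes') is shared by B, K, M, and Z — a synapomorphy uniting that clade.
Character 3 (derived state 'yes') is shared by B, K, and M — a synapomorphy uniting that clade.
Only B, K, M, Y, and Z show the derived state 'yes' for Character 4, supporting them as a clade.
Character 5: derived state 'yes' in B and K only — synapomorphy for {B, K}.
Character 6: derived state 'yes' in Y only — an autapomorphy, so it tells us nothing about relationships among taxa.
Most parsimonious ingroup topology: (R,((((B,K),M),Z),Y)).
R is sister to the clade containing all other ingroup taxa, so it is the earliest-diverging (most basal) ingroup lineage.

R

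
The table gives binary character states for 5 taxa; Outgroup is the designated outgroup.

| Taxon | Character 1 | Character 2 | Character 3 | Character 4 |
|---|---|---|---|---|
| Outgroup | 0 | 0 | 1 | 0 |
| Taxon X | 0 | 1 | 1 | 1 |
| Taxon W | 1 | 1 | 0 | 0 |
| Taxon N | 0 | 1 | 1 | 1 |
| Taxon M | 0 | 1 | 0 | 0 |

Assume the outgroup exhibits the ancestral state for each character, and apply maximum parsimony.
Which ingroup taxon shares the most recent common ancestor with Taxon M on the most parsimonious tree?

Character polarity is set by the outgroup: the derived state is whichever differs from the outgroup's state, so for Character 3 the derived state is '0', and for the remaining characters it is '1'.
Character 1 (derived state '1') is unique to Taxon W (autapomorphy; uninformative for grouping).
All ingroup taxa share the derived state '1' for Character 2; it defines the ingroup but does not resolve relationships within it.
Character 3 (derived state '0') is shared by Taxon M and Taxon W — a synapomorphy uniting that clade.
Character 4: derived state '1' in Taxon N and Taxon X only — synapomorphy for {Taxon N, Taxon X}.
Most parsimonious ingroup topology: ((Taxon X,Taxon N),(Taxon W,Taxon M)).
Taxon M and Taxon W form a cherry on this tree, so they are sister taxa.

Taxon W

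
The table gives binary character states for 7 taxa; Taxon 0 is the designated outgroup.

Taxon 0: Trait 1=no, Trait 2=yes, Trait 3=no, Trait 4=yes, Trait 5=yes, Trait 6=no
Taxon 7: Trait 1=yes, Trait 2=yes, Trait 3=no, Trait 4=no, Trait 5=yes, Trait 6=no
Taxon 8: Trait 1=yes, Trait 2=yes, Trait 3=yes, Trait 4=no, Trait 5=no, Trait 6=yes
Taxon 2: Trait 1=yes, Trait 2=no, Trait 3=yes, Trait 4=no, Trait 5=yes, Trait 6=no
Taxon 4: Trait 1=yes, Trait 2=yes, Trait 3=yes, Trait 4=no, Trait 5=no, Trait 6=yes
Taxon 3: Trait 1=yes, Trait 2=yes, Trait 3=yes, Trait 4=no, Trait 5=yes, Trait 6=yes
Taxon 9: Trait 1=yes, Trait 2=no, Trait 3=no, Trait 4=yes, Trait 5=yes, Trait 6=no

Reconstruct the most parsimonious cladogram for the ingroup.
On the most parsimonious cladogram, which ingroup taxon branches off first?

Taxon 9

Character polarity is set by the outgroup: the derived state is whichever differs from the outgroup's state, so for Trait 2, Trait 4, Trait 5 the derived state is 'no', and for the remaining characters it is 'yes'.
All ingroup taxa share the derived state 'yes' for Trait 1; it defines the ingroup but does not resolve relationships within it.
Trait 2 groups Taxon 2 and Taxon 9, which is incompatible with the clades supported by the remaining characters; treating it as convergent (homoplasy) costs fewer steps than any alternative tree.
Trait 3: derived state 'yes' in Taxon 2, Taxon 3, Taxon 4, and Taxon 8 only — synapomorphy for {Taxon 2, Taxon 3, Taxon 4, Taxon 8}.
Trait 4 (derived state 'no') is shared by Taxon 2, Taxon 3, Taxon 4, Taxon 7, and Taxon 8 — a synapomorphy uniting that clade.
Only Taxon 4 and Taxon 8 show the derived state 'no' for Trait 5, supporting them as a clade.
Trait 6 (derived state 'yes') is shared by Taxon 3, Taxon 4, and Taxon 8 — a synapomorphy uniting that clade.
Most parsimonious ingroup topology: ((Taxon 7,(((Taxon 8,Taxon 4),Taxon 3),Taxon 2)),Taxon 9).
Taxon 9 is sister to the clade containing all other ingroup taxa, so it is the earliest-diverging (most basal) ingroup lineage.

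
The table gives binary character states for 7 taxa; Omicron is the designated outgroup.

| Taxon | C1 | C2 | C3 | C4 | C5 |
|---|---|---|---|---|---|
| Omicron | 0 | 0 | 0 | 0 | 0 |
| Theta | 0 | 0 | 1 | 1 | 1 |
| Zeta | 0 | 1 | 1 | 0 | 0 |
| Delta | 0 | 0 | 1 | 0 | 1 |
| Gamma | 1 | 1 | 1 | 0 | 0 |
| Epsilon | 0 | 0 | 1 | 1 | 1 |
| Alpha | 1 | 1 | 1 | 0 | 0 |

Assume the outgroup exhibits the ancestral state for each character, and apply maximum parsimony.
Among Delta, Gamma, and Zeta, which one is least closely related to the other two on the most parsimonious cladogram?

The outgroup has state '0' for every character, so '1' is the derived state throughout.
C1 (derived state '1') is shared by Alpha and Gamma — a synapomorphy uniting that clade.
C2: derived state '1' in Alpha, Gamma, and Zeta only — synapomorphy for {Alpha, Gamma, Zeta}.
C3 (derived state '1') is shared by all ingroup taxa — unites the whole ingroup.
Only Epsilon and Theta show the derived state '1' for C4, supporting them as a clade.
C5: derived state '1' in Delta, Epsilon, and Theta only — synapomorphy for {Delta, Epsilon, Theta}.
Most parsimonious ingroup topology: (((Theta,Epsilon),Delta),(Zeta,(Gamma,Alpha))).
Zeta and Gamma share a more recent common ancestor with each other than either does with Delta, so Delta is the least closely related of the three.

Delta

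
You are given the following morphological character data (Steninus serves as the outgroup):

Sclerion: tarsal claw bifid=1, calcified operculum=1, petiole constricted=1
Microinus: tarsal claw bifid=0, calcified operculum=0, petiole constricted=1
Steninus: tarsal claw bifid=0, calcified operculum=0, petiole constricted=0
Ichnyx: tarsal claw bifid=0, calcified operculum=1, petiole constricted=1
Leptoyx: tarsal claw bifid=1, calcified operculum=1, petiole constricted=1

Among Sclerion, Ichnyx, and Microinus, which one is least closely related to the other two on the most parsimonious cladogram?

The outgroup has state '0' for every character, so '1' is the derived state throughout.
tarsal claw bifid: derived state '1' in Leptoyx and Sclerion only — synapomorphy for {Leptoyx, Sclerion}.
calcified operculum (derived state '1') is shared by Ichnyx, Leptoyx, and Sclerion — a synapomorphy uniting that clade.
All ingroup taxa share the derived state '1' for petiole constricted; it defines the ingroup but does not resolve relationships within it.
Most parsimonious ingroup topology: ((Ichnyx,(Leptoyx,Sclerion)),Microinus).
Sclerion and Ichnyx share a more recent common ancestor with each other than either does with Microinus, so Microinus is the least closely related of the three.

Microinus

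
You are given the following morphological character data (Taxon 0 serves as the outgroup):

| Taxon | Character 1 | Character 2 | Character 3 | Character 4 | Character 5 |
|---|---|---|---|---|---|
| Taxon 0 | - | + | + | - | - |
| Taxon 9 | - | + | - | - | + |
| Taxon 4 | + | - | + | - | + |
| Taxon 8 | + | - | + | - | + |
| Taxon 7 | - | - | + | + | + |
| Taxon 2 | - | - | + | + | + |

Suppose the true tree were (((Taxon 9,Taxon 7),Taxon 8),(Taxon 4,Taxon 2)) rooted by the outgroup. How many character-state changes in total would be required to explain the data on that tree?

8

Map each character onto (((Taxon 9,Taxon 7),Taxon 8),(Taxon 4,Taxon 2)) (rooted by Taxon 0) and count the minimum state changes it requires (Fitch parsimony):
Character 1: 2; Character 2: 2; Character 3: 1; Character 4: 2; Character 5: 1.
Total tree length = 8.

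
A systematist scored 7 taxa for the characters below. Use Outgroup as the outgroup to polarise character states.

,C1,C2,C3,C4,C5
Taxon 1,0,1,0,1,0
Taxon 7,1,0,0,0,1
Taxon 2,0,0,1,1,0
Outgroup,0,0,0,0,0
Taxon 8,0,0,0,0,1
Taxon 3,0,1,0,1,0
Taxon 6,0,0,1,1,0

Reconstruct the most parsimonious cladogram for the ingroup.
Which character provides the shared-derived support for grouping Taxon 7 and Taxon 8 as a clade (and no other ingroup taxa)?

C5

The outgroup has state '0' for every character, so '1' is the derived state throughout.
C1 (derived state '1') is unique to Taxon 7 (autapomorphy; uninformative for grouping).
C2: derived state '1' in Taxon 1 and Taxon 3 only — synapomorphy for {Taxon 1, Taxon 3}.
Only Taxon 2 and Taxon 6 show the derived state '1' for C3, supporting them as a clade.
C4: derived state '1' in Taxon 1, Taxon 2, Taxon 3, and Taxon 6 only — synapomorphy for {Taxon 1, Taxon 2, Taxon 3, Taxon 6}.
Only Taxon 7 and Taxon 8 show the derived state '1' for C5, supporting them as a clade.
Most parsimonious ingroup topology: (((Taxon 1,Taxon 3),(Taxon 2,Taxon 6)),(Taxon 7,Taxon 8)).
The clade {Taxon 7, Taxon 8} is supported by C5: its derived state '1' occurs in exactly those taxa and in no other taxon (including the outgroup).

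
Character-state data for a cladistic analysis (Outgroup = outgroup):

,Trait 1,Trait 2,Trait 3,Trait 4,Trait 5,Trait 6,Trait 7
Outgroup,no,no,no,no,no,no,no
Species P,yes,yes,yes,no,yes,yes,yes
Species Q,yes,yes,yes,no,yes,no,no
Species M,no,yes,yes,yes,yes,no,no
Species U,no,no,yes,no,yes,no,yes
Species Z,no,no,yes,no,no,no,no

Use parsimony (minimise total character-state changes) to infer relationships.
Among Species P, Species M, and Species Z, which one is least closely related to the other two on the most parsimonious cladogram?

Species Z

The outgroup has state 'no' for every character, so 'yes' is the derived state throughout.
Trait 1 (derived state 'yes') is shared by Species P and Species Q — a synapomorphy uniting that clade.
Trait 2: derived state 'yes' in Species M, Species P, and Species Q only — synapomorphy for {Species M, Species P, Species Q}.
All ingroup taxa share the derived state 'yes' for Trait 3; it defines the ingroup but does not resolve relationships within it.
Trait 4: derived state 'yes' in Species M only — an autapomorphy, so it tells us nothing about relationships among taxa.
Trait 5 (derived state 'yes') is shared by Species M, Species P, Species Q, and Species U — a synapomorphy uniting that clade.
Trait 6 (derived state 'yes') is unique to Species P (autapomorphy; uninformative for grouping).
Trait 7 (state 'yes') occurs in Species P and Species U but conflicts with the nesting implied by the other characters — most parsimoniously interpreted as homoplasy.
Most parsimonious ingroup topology: ((((Species P,Species Q),Species M),Species U),Species Z).
Species M and Species P share a more recent common ancestor with each other than either does with Species Z, so Species Z is the least closely related of the three.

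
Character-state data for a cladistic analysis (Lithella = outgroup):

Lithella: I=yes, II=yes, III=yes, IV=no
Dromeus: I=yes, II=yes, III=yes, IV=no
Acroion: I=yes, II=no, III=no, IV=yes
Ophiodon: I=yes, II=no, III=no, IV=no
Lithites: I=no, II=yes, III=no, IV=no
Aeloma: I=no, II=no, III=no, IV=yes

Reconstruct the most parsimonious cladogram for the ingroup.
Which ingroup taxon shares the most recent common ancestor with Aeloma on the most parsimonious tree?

Acroion

Character polarity is set by the outgroup: the derived state is whichever differs from the outgroup's state, so for I, II, III the derived state is 'no', and for the remaining characters it is 'yes'.
I groups Aeloma and Lithites, which is incompatible with the clades supported by the remaining characters; treating it as convergent (homoplasy) costs fewer steps than any alternative tree.
II (derived state 'no') is shared by Acroion, Aeloma, and Ophiodon — a synapomorphy uniting that clade.
III: derived state 'no' in Acroion, Aeloma, Lithites, and Ophiodon only — synapomorphy for {Acroion, Aeloma, Lithites, Ophiodon}.
IV (derived state 'yes') is shared by Acroion and Aeloma — a synapomorphy uniting that clade.
Most parsimonious ingroup topology: (Dromeus,(((Acroion,Aeloma),Ophiodon),Lithites)).
Aeloma and Acroion form a cherry on this tree, so they are sister taxa.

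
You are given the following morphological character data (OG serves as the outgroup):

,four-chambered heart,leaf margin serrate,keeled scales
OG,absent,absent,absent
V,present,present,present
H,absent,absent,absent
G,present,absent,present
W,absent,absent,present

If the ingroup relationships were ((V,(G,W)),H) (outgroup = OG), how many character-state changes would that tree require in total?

4

Map each character onto ((V,(G,W)),H) (rooted by OG) and count the minimum state changes it requires (Fitch parsimony):
four-chambered heart: 2; leaf margin serrate: 1; keeled scales: 1.
Total tree length = 4.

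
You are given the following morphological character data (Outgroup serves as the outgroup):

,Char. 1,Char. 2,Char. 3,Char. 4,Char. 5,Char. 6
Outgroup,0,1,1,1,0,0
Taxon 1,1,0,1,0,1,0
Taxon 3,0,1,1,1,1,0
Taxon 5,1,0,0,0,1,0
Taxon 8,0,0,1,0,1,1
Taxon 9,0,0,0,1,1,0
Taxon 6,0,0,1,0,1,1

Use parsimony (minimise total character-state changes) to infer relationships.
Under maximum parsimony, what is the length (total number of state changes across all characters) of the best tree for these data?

7

Character polarity is set by the outgroup: the derived state is whichever differs from the outgroup's state, so for Char. 2, Char. 3, Char. 4 the derived state is '0', and for the remaining characters it is '1'.
Char. 1 (derived state '1') is shared by Taxon 1 and Taxon 5 — a synapomorphy uniting that clade.
Char. 2: derived state '0' in Taxon 1, Taxon 5, Taxon 6, Taxon 8, and Taxon 9 only — synapomorphy for {Taxon 1, Taxon 5, Taxon 6, Taxon 8, Taxon 9}.
Char. 3 groups Taxon 5 and Taxon 9, which is incompatible with the clades supported by the remaining characters; treating it as convergent (homoplasy) costs fewer steps than any alternative tree.
Only Taxon 1, Taxon 5, Taxon 6, and Taxon 8 show the derived state '0' for Char. 4, supporting them as a clade.
All ingroup taxa share the derived state '1' for Char. 5; it defines the ingroup but does not resolve relationships within it.
Char. 6: derived state '1' in Taxon 6 and Taxon 8 only — synapomorphy for {Taxon 6, Taxon 8}.
Most parsimonious ingroup topology: ((((Taxon 1,Taxon 5),(Taxon 8,Taxon 6)),Taxon 9),Taxon 3).
Changes per character on this tree: Char. 1: 1; Char. 2: 1; Char. 3: 2; Char. 4: 1; Char. 5: 1; Char. 6: 1.
Total = 7.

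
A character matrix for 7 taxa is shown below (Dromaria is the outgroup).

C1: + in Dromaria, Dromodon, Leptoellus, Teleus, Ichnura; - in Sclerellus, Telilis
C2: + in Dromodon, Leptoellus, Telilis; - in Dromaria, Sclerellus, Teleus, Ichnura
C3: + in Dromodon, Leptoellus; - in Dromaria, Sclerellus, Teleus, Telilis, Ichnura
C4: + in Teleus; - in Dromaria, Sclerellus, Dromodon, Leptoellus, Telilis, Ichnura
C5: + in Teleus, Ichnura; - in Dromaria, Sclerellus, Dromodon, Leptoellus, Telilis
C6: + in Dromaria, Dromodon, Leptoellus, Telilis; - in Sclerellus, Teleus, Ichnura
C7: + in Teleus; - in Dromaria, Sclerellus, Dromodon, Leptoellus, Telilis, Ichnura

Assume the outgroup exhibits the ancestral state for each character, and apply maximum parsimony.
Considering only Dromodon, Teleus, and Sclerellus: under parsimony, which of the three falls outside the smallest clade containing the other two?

Dromodon

Character polarity is set by the outgroup: the derived state is whichever differs from the outgroup's state, so for C1, C6 the derived state is '-', and for the remaining characters it is '+'.
C1 (state '-') occurs in Sclerellus and Telilis but conflicts with the nesting implied by the other characters — most parsimoniously interpreted as homoplasy.
C2 (derived state '+') is shared by Dromodon, Leptoellus, and Telilis — a synapomorphy uniting that clade.
C3 (derived state '+') is shared by Dromodon and Leptoellus — a synapomorphy uniting that clade.
C4 (derived state '+') is unique to Teleus (autapomorphy; uninformative for grouping).
C5: derived state '+' in Ichnura and Teleus only — synapomorphy for {Ichnura, Teleus}.
Only Ichnura, Sclerellus, and Teleus show the derived state '-' for C6, supporting them as a clade.
C7: derived state '+' in Teleus only — an autapomorphy, so it tells us nothing about relationships among taxa.
Most parsimonious ingroup topology: ((Sclerellus,(Teleus,Ichnura)),((Dromodon,Leptoellus),Telilis)).
Teleus and Sclerellus share a more recent common ancestor with each other than either does with Dromodon, so Dromodon is the least closely related of the three.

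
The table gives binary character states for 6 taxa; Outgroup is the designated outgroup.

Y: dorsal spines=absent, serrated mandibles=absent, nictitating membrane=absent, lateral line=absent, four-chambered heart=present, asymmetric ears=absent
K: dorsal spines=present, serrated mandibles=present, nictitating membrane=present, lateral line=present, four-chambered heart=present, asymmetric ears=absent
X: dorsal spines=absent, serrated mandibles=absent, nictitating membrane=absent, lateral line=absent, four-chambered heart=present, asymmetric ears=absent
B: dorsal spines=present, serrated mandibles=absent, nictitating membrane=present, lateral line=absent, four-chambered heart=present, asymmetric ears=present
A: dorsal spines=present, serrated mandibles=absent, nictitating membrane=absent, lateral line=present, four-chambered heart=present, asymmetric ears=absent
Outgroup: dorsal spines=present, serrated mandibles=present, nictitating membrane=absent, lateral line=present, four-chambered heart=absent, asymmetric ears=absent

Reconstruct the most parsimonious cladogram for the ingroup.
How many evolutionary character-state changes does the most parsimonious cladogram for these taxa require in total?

7

Character polarity is set by the outgroup: the derived state is whichever differs from the outgroup's state, so for dorsal spines, serrated mandibles, lateral line the derived state is 'absent', and for the remaining characters it is 'present'.
dorsal spines: derived state 'absent' in X and Y only — synapomorphy for {X, Y}.
serrated mandibles: derived state 'absent' in A, B, X, and Y only — synapomorphy for {A, B, X, Y}.
nictitating membrane (state 'present') occurs in B and K but conflicts with the nesting implied by the other characters — most parsimoniously interpreted as homoplasy.
Only B, X, and Y show the derived state 'absent' for lateral line, supporting them as a clade.
All ingroup taxa share the derived state 'present' for four-chambered heart; it defines the ingroup but does not resolve relationships within it.
asymmetric ears (derived state 'present') is unique to B (autapomorphy; uninformative for grouping).
Most parsimonious ingroup topology: ((((X,Y),B),A),K).
Changes per character on this tree: dorsal spines: 1; serrated mandibles: 1; nictitating membrane: 2; lateral line: 1; four-chambered heart: 1; asymmetric ears: 1.
Total = 7.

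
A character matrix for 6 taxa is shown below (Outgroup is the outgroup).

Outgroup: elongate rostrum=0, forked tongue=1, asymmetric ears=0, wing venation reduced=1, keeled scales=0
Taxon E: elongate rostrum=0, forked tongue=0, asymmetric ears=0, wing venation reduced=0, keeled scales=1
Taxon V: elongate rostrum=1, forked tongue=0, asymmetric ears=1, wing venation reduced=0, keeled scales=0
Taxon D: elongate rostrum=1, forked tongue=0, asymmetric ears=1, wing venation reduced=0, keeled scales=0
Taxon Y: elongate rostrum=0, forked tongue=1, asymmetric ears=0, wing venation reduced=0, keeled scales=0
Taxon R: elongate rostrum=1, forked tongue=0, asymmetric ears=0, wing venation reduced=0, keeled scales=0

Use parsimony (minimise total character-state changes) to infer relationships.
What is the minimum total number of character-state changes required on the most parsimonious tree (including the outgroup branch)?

5

Character polarity is set by the outgroup: the derived state is whichever differs from the outgroup's state, so for forked tongue, wing venation reduced the derived state is '0', and for the remaining characters it is '1'.
elongate rostrum (derived state '1') is shared by Taxon D, Taxon R, and Taxon V — a synapomorphy uniting that clade.
forked tongue: derived state '0' in Taxon D, Taxon E, Taxon R, and Taxon V only — synapomorphy for {Taxon D, Taxon E, Taxon R, Taxon V}.
asymmetric ears (derived state '1') is shared by Taxon D and Taxon V — a synapomorphy uniting that clade.
All ingroup taxa share the derived state '0' for wing venation reduced; it defines the ingroup but does not resolve relationships within it.
keeled scales (derived state '1') is unique to Taxon E (autapomorphy; uninformative for grouping).
Most parsimonious ingroup topology: ((Taxon E,((Taxon V,Taxon D),Taxon R)),Taxon Y).
Changes per character on this tree: elongate rostrum: 1; forked tongue: 1; asymmetric ears: 1; wing venation reduced: 1; keeled scales: 1.
Total = 5.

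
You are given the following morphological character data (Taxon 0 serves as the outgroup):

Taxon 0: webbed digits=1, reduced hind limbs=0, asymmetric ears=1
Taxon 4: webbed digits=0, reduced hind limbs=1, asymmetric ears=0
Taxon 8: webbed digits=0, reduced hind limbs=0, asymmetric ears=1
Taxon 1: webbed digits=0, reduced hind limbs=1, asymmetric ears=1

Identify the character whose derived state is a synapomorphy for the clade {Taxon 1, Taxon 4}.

reduced hind limbs

Character polarity is set by the outgroup: the derived state is whichever differs from the outgroup's state, so for webbed digits, asymmetric ears the derived state is '0', and for the remaining characters it is '1'.
All ingroup taxa share the derived state '0' for webbed digits; it defines the ingroup but does not resolve relationships within it.
reduced hind limbs: derived state '1' in Taxon 1 and Taxon 4 only — synapomorphy for {Taxon 1, Taxon 4}.
asymmetric ears: derived state '0' in Taxon 4 only — an autapomorphy, so it tells us nothing about relationships among taxa.
Most parsimonious ingroup topology: ((Taxon 4,Taxon 1),Taxon 8).
The clade {Taxon 1, Taxon 4} is supported by reduced hind limbs: its derived state '1' occurs in exactly those taxa and in no other taxon (including the outgroup).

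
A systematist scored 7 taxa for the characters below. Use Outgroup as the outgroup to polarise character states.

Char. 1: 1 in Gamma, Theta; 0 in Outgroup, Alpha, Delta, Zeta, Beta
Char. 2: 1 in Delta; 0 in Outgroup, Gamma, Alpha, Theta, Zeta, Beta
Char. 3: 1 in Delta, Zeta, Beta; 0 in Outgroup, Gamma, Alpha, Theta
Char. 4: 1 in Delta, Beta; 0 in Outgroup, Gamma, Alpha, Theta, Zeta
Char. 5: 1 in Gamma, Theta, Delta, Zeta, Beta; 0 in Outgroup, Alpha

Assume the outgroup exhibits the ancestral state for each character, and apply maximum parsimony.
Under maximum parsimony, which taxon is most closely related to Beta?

The outgroup has state '0' for every character, so '1' is the derived state throughout.
Char. 1: derived state '1' in Gamma and Theta only — synapomorphy for {Gamma, Theta}.
Char. 2: derived state '1' in Delta only — an autapomorphy, so it tells us nothing about relationships among taxa.
Char. 3 (derived state '1') is shared by Beta, Delta, and Zeta — a synapomorphy uniting that clade.
Char. 4: derived state '1' in Beta and Delta only — synapomorphy for {Beta, Delta}.
Char. 5 (derived state '1') is shared by Beta, Delta, Gamma, Theta, and Zeta — a synapomorphy uniting that clade.
Most parsimonious ingroup topology: (((Gamma,Theta),((Delta,Beta),Zeta)),Alpha).
Beta and Delta form a cherry on this tree, so they are sister taxa.

Delta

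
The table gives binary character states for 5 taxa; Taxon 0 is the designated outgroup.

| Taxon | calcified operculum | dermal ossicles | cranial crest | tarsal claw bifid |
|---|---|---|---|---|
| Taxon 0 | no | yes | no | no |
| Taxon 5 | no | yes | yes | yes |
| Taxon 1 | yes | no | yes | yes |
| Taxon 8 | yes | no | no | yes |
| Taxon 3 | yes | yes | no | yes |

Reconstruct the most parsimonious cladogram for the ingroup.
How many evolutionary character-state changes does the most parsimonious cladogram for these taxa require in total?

Character polarity is set by the outgroup: the derived state is whichever differs from the outgroup's state, so for dermal ossicles the derived state is 'no', and for the remaining characters it is 'yes'.
calcified operculum: derived state 'yes' in Taxon 1, Taxon 3, and Taxon 8 only — synapomorphy for {Taxon 1, Taxon 3, Taxon 8}.
Only Taxon 1 and Taxon 8 show the derived state 'no' for dermal ossicles, supporting them as a clade.
cranial crest (state 'yes') occurs in Taxon 1 and Taxon 5 but conflicts with the nesting implied by the other characters — most parsimoniously interpreted as homoplasy.
All ingroup taxa share the derived state 'yes' for tarsal claw bifid; it defines the ingroup but does not resolve relationships within it.
Most parsimonious ingroup topology: (Taxon 5,((Taxon 1,Taxon 8),Taxon 3)).
Changes per character on this tree: calcified operculum: 1; dermal ossicles: 1; cranial crest: 2; tarsal claw bifid: 1.
Total = 5.

5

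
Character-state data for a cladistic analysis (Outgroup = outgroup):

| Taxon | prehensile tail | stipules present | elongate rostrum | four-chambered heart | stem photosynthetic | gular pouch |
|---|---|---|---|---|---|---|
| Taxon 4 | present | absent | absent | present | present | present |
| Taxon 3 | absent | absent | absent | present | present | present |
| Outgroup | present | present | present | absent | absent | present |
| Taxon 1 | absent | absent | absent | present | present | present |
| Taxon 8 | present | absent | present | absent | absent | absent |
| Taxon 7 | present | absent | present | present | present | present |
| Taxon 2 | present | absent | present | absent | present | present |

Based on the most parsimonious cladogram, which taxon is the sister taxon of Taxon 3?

Character polarity is set by the outgroup: the derived state is whichever differs from the outgroup's state, so for prehensile tail, stipules present, elongate rostrum, gular pouch the derived state is 'absent', and for the remaining characters it is 'present'.
Only Taxon 1 and Taxon 3 show the derived state 'absent' for prehensile tail, supporting them as a clade.
All ingroup taxa share the derived state 'absent' for stipules present; it defines the ingroup but does not resolve relationships within it.
elongate rostrum (derived state 'absent') is shared by Taxon 1, Taxon 3, and Taxon 4 — a synapomorphy uniting that clade.
four-chambered heart (derived state 'present') is shared by Taxon 1, Taxon 3, Taxon 4, and Taxon 7 — a synapomorphy uniting that clade.
Only Taxon 1, Taxon 2, Taxon 3, Taxon 4, and Taxon 7 show the derived state 'present' for stem photosynthetic, supporting them as a clade.
gular pouch: derived state 'absent' in Taxon 8 only — an autapomorphy, so it tells us nothing about relationships among taxa.
Most parsimonious ingroup topology: (((((Taxon 3,Taxon 1),Taxon 4),Taxon 7),Taxon 2),Taxon 8).
Taxon 3 and Taxon 1 form a cherry on this tree, so they are sister taxa.

Taxon 1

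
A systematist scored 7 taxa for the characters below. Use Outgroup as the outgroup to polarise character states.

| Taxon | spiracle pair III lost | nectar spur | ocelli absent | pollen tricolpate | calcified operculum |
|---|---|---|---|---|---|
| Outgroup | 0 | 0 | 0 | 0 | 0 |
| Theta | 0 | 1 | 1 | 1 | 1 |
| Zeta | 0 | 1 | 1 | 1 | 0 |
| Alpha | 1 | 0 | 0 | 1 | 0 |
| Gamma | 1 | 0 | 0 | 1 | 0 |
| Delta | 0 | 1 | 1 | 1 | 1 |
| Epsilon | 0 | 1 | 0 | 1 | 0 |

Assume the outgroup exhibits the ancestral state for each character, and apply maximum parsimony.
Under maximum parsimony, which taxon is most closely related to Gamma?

Alpha

The outgroup has state '0' for every character, so '1' is the derived state throughout.
Only Alpha and Gamma show the derived state '1' for spiracle pair III lost, supporting them as a clade.
nectar spur (derived state '1') is shared by Delta, Epsilon, Theta, and Zeta — a synapomorphy uniting that clade.
ocelli absent (derived state '1') is shared by Delta, Theta, and Zeta — a synapomorphy uniting that clade.
pollen tricolpate (derived state '1') is shared by all ingroup taxa — unites the whole ingroup.
calcified operculum (derived state '1') is shared by Delta and Theta — a synapomorphy uniting that clade.
Most parsimonious ingroup topology: ((((Theta,Delta),Zeta),Epsilon),(Alpha,Gamma)).
Gamma and Alpha form a cherry on this tree, so they are sister taxa.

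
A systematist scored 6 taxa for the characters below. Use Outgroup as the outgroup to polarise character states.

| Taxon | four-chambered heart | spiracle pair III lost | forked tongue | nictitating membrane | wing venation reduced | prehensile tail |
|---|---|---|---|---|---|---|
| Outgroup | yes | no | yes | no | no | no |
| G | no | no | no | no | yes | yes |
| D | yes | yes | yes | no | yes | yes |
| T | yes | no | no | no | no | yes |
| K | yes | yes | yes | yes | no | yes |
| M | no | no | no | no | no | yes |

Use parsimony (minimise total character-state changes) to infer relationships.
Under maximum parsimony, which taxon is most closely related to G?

M

Character polarity is set by the outgroup: the derived state is whichever differs from the outgroup's state, so for four-chambered heart, forked tongue the derived state is 'no', and for the remaining characters it is 'yes'.
four-chambered heart: derived state 'no' in G and M only — synapomorphy for {G, M}.
spiracle pair III lost: derived state 'yes' in D and K only — synapomorphy for {D, K}.
Only G, M, and T show the derived state 'no' for forked tongue, supporting them as a clade.
nictitating membrane: derived state 'yes' in K only — an autapomorphy, so it tells us nothing about relationships among taxa.
wing venation reduced (state 'yes') occurs in D and G but conflicts with the nesting implied by the other characters — most parsimoniously interpreted as homoplasy.
prehensile tail (derived state 'yes') is shared by all ingroup taxa — unites the whole ingroup.
Most parsimonious ingroup topology: (((G,M),T),(D,K)).
G and M form a cherry on this tree, so they are sister taxa.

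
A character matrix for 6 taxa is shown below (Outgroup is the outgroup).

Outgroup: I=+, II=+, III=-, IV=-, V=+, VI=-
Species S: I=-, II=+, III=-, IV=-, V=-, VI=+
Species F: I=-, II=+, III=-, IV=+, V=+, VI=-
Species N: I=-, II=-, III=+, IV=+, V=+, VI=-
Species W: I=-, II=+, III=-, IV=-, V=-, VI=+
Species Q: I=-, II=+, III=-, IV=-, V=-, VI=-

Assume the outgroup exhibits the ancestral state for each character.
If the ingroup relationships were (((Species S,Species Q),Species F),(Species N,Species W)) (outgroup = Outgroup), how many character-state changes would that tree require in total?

Map each character onto (((Species S,Species Q),Species F),(Species N,Species W)) (rooted by Outgroup) and count the minimum state changes it requires (Fitch parsimony):
I: 1; II: 1; III: 1; IV: 2; V: 2; VI: 2.
Total tree length = 9.

9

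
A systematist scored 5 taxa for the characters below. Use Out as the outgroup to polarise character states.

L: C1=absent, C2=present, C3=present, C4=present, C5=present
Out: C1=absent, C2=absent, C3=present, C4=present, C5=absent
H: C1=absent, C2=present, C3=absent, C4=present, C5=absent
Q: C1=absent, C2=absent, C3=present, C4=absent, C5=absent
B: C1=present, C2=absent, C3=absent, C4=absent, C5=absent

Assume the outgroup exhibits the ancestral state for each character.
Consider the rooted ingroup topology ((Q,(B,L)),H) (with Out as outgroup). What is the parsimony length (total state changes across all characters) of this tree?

Map each character onto ((Q,(B,L)),H) (rooted by Out) and count the minimum state changes it requires (Fitch parsimony):
C1: 1; C2: 2; C3: 2; C4: 2; C5: 1.
Total tree length = 8.

8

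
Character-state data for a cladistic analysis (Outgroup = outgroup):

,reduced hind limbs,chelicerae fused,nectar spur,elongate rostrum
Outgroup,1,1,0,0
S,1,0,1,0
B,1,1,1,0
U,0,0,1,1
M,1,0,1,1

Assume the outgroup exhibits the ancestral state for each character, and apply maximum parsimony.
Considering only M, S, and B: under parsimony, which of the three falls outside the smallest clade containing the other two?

Character polarity is set by the outgroup: the derived state is whichever differs from the outgroup's state, so for reduced hind limbs, chelicerae fused the derived state is '0', and for the remaining characters it is '1'.
reduced hind limbs (derived state '0') is unique to U (autapomorphy; uninformative for grouping).
Only M, S, and U show the derived state '0' for chelicerae fused, supporting them as a clade.
All ingroup taxa share the derived state '1' for nectar spur; it defines the ingroup but does not resolve relationships within it.
Only M and U show the derived state '1' for elongate rostrum, supporting them as a clade.
Most parsimonious ingroup topology: ((S,(U,M)),B).
M and S share a more recent common ancestor with each other than either does with B, so B is the least closely related of the three.

B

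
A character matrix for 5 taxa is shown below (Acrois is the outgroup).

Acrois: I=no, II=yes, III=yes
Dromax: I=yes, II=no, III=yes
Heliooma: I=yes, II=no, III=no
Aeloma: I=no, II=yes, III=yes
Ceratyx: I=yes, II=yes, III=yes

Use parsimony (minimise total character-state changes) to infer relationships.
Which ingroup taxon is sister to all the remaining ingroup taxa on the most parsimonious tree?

Aeloma

Character polarity is set by the outgroup: the derived state is whichever differs from the outgroup's state, so for II, III the derived state is 'no', and for the remaining characters it is 'yes'.
I (derived state 'yes') is shared by Ceratyx, Dromax, and Heliooma — a synapomorphy uniting that clade.
II: derived state 'no' in Dromax and Heliooma only — synapomorphy for {Dromax, Heliooma}.
III: derived state 'no' in Heliooma only — an autapomorphy, so it tells us nothing about relationships among taxa.
Most parsimonious ingroup topology: (((Dromax,Heliooma),Ceratyx),Aeloma).
Aeloma is sister to the clade containing all other ingroup taxa, so it is the earliest-diverging (most basal) ingroup lineage.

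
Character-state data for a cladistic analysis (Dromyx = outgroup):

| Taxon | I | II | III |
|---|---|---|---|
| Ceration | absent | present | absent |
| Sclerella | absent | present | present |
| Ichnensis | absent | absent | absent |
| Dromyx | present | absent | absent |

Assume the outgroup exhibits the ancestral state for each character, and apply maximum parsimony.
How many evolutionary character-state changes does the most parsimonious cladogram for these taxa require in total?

Character polarity is set by the outgroup: the derived state is whichever differs from the outgroup's state, so for I the derived state is 'absent', and for the remaining characters it is 'present'.
I (derived state 'absent') is shared by all ingroup taxa — unites the whole ingroup.
II (derived state 'present') is shared by Ceration and Sclerella — a synapomorphy uniting that clade.
III: derived state 'present' in Sclerella only — an autapomorphy, so it tells us nothing about relationships among taxa.
Most parsimonious ingroup topology: ((Sclerella,Ceration),Ichnensis).
Changes per character on this tree: I: 1; II: 1; III: 1.
Total = 3.

3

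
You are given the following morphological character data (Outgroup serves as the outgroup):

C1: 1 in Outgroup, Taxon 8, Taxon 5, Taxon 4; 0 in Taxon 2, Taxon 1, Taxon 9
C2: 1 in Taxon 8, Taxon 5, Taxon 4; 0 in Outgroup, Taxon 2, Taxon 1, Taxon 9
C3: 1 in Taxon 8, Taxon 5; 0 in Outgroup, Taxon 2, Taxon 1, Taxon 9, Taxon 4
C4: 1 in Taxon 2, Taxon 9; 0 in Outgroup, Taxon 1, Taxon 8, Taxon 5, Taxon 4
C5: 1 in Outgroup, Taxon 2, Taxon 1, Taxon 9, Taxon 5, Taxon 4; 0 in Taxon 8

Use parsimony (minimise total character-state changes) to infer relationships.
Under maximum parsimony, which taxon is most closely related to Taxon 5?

Character polarity is set by the outgroup: the derived state is whichever differs from the outgroup's state, so for C1, C5 the derived state is '0', and for the remaining characters it is '1'.
C1 (derived state '0') is shared by Taxon 1, Taxon 2, and Taxon 9 — a synapomorphy uniting that clade.
Only Taxon 4, Taxon 5, and Taxon 8 show the derived state '1' for C2, supporting them as a clade.
C3 (derived state '1') is shared by Taxon 5 and Taxon 8 — a synapomorphy uniting that clade.
Only Taxon 2 and Taxon 9 show the derived state '1' for C4, supporting them as a clade.
C5: derived state '0' in Taxon 8 only — an autapomorphy, so it tells us nothing about relationships among taxa.
Most parsimonious ingroup topology: (((Taxon 2,Taxon 9),Taxon 1),((Taxon 8,Taxon 5),Taxon 4)).
Taxon 5 and Taxon 8 form a cherry on this tree, so they are sister taxa.

Taxon 8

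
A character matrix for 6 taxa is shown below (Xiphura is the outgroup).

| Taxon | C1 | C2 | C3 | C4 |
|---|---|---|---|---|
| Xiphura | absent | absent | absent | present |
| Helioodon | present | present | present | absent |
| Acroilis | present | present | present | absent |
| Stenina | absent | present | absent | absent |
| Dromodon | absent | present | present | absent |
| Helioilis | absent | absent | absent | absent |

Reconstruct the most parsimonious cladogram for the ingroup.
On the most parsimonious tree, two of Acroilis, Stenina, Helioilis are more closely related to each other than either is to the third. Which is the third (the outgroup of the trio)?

Helioilis

Character polarity is set by the outgroup: the derived state is whichever differs from the outgroup's state, so for C4 the derived state is 'absent', and for the remaining characters it is 'present'.
C1: derived state 'present' in Acroilis and Helioodon only — synapomorphy for {Acroilis, Helioodon}.
C2 (derived state 'present') is shared by Acroilis, Dromodon, Helioodon, and Stenina — a synapomorphy uniting that clade.
Only Acroilis, Dromodon, and Helioodon show the derived state 'present' for C3, supporting them as a clade.
C4 (derived state 'absent') is shared by all ingroup taxa — unites the whole ingroup.
Most parsimonious ingroup topology: ((((Helioodon,Acroilis),Dromodon),Stenina),Helioilis).
Acroilis and Stenina share a more recent common ancestor with each other than either does with Helioilis, so Helioilis is the least closely related of the three.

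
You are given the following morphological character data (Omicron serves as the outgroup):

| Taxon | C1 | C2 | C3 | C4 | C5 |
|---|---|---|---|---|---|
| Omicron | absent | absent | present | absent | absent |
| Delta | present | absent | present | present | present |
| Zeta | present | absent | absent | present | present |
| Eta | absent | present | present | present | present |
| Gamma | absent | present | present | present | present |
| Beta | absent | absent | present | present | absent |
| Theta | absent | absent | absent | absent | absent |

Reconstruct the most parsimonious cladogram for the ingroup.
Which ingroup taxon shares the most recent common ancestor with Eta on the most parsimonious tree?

Character polarity is set by the outgroup: the derived state is whichever differs from the outgroup's state, so for C3 the derived state is 'absent', and for the remaining characters it is 'present'.
C1 (derived state 'present') is shared by Delta and Zeta — a synapomorphy uniting that clade.
C2 (derived state 'present') is shared by Eta and Gamma — a synapomorphy uniting that clade.
C3 groups Theta and Zeta, which is incompatible with the clades supported by the remaining characters; treating it as convergent (homoplasy) costs fewer steps than any alternative tree.
Only Beta, Delta, Eta, Gamma, and Zeta show the derived state 'present' for C4, supporting them as a clade.
C5: derived state 'present' in Delta, Eta, Gamma, and Zeta only — synapomorphy for {Delta, Eta, Gamma, Zeta}.
Most parsimonious ingroup topology: ((((Delta,Zeta),(Eta,Gamma)),Beta),Theta).
Eta and Gamma form a cherry on this tree, so they are sister taxa.

Gamma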